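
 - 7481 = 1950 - 9431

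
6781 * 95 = 644195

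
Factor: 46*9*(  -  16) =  - 6624  =  - 2^5*3^2*23^1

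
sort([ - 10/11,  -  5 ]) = [ -5,-10/11 ] 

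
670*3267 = 2188890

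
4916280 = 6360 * 773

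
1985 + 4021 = 6006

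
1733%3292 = 1733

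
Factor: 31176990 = 2^1 * 3^2*5^1*13^1*26647^1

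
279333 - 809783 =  - 530450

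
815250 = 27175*30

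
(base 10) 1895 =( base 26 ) 2kn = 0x767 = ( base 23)3D9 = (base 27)2G5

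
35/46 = 35/46 = 0.76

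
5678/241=23 + 135/241 =23.56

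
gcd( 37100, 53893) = 7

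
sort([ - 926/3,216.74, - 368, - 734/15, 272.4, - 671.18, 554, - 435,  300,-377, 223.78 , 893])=[ - 671.18, - 435, - 377, - 368,  -  926/3 ,-734/15 , 216.74,223.78, 272.4, 300,554,893] 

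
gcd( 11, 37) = 1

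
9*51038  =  459342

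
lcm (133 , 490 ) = 9310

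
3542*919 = 3255098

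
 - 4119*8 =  - 32952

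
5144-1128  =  4016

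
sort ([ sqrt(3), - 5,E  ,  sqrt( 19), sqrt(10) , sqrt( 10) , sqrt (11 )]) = [ - 5, sqrt( 3), E, sqrt(10), sqrt( 10),  sqrt( 11),sqrt( 19) ]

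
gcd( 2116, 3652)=4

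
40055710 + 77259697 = 117315407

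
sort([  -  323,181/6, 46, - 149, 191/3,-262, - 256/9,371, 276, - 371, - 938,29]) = [  -  938, - 371, - 323, - 262, - 149, - 256/9,29,181/6, 46, 191/3,276,371]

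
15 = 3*5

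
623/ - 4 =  - 156  +  1/4 = - 155.75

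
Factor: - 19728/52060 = - 36/95 = - 2^2*  3^2 * 5^( -1)*19^( - 1 ) 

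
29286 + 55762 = 85048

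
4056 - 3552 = 504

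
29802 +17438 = 47240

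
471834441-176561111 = 295273330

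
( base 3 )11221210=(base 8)7034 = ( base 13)184b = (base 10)3612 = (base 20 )90C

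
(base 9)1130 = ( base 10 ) 837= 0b1101000101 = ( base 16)345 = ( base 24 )1AL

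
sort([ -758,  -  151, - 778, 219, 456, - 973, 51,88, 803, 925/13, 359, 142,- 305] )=[ - 973,-778, - 758, - 305,-151,51, 925/13, 88,142 , 219, 359,  456,803]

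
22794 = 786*29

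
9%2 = 1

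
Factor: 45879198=2^1*3^1*61^1*125353^1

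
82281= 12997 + 69284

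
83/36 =83/36 =2.31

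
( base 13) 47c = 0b1100001011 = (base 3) 1001212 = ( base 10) 779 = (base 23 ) 1ak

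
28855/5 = 5771 = 5771.00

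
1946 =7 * 278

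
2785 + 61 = 2846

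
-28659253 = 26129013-54788266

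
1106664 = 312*3547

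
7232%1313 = 667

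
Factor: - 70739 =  - 127^1*557^1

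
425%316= 109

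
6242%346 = 14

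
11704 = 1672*7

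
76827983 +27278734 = 104106717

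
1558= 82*19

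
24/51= 8/17=0.47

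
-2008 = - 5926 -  - 3918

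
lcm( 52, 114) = 2964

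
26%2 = 0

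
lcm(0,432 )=0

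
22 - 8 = 14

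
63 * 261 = 16443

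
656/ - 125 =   -  6+ 94/125 = - 5.25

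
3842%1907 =28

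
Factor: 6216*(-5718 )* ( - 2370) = 2^5*3^3*5^1*7^1*37^1 * 79^1*953^1 = 84237118560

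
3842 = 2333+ 1509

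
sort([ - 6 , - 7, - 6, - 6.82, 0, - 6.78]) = [-7,- 6.82, - 6.78,- 6, - 6, 0] 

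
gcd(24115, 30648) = 1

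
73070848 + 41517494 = 114588342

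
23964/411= 58 + 42/137 =58.31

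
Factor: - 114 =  - 2^1*3^1*19^1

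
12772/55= 12772/55 = 232.22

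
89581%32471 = 24639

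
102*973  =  99246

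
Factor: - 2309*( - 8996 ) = 2^2 * 13^1*173^1*2309^1 = 20771764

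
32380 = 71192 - 38812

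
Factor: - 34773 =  - 3^1 *67^1* 173^1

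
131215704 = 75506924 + 55708780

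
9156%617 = 518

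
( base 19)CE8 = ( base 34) 3XG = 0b1000111111110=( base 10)4606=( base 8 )10776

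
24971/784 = 31 + 667/784 = 31.85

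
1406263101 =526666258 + 879596843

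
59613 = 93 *641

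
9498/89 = 9498/89 = 106.72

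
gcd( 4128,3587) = 1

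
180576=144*1254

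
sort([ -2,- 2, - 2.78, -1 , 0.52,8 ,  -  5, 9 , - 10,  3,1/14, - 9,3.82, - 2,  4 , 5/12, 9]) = [ - 10, -9,  -  5, - 2.78,  -  2,  -  2, - 2, - 1, 1/14 , 5/12, 0.52, 3, 3.82,4,8 , 9,9]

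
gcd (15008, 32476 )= 4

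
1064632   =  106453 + 958179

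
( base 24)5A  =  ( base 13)A0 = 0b10000010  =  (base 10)130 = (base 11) 109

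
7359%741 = 690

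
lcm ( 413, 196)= 11564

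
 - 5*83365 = -416825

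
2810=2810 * 1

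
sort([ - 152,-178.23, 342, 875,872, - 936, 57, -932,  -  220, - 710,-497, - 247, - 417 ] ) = [ - 936, - 932,-710, - 497,- 417,  -  247,  -  220, - 178.23,-152,  57 , 342, 872, 875]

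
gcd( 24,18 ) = 6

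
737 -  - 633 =1370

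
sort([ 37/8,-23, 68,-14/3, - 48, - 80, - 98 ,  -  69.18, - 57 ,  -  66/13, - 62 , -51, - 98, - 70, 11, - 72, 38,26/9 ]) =[ - 98, - 98, - 80,-72,- 70, - 69.18,  -  62, - 57, - 51, - 48,-23,  -  66/13,-14/3, 26/9 , 37/8,11, 38, 68 ]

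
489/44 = 489/44  =  11.11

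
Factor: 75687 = 3^1*25229^1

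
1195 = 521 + 674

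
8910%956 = 306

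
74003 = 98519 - 24516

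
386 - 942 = - 556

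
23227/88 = 23227/88 = 263.94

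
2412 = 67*36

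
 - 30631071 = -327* 93673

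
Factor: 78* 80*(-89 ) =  - 555360 = -2^5*3^1*5^1*13^1*89^1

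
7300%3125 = 1050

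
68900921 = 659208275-590307354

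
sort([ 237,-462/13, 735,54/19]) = [ - 462/13,54/19,  237,735 ] 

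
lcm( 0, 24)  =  0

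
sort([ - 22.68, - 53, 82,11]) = [ - 53, - 22.68,11,82] 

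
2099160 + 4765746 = 6864906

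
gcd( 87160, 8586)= 2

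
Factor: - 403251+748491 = 345240 = 2^3*3^2 * 5^1*7^1*137^1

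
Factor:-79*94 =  -7426 = -2^1*47^1 * 79^1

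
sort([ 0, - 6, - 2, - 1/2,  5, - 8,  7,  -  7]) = [-8, - 7, - 6,-2, - 1/2, 0, 5,7]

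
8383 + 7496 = 15879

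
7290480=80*91131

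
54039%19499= 15041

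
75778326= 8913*8502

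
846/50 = 423/25 = 16.92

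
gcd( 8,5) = 1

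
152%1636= 152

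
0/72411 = 0 = 0.00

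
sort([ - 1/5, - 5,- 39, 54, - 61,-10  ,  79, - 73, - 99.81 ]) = [ - 99.81 , - 73,  -  61,-39, - 10, - 5, - 1/5 , 54, 79] 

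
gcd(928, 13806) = 2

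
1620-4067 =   -  2447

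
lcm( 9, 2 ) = 18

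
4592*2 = 9184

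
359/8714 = 359/8714 =0.04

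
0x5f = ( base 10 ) 95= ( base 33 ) 2t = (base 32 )2v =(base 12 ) 7B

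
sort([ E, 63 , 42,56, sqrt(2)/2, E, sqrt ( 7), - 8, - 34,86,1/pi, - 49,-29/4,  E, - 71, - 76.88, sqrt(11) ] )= [  -  76.88, - 71,- 49,-34, - 8, - 29/4 , 1/pi,sqrt(2)/2, sqrt ( 7 ), E, E, E, sqrt( 11 ), 42, 56, 63, 86]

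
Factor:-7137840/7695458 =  - 2^3* 3^1*5^1*17^( - 1)*29741^1*226337^( - 1) = - 3568920/3847729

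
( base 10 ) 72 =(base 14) 52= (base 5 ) 242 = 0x48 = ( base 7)132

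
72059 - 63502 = 8557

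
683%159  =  47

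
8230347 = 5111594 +3118753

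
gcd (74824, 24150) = 2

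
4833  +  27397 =32230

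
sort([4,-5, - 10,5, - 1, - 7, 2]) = [-10,-7, - 5,-1 , 2, 4  ,  5 ] 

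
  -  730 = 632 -1362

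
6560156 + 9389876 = 15950032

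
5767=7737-1970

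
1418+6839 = 8257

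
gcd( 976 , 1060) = 4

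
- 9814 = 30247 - 40061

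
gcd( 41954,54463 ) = 1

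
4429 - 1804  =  2625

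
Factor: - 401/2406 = - 1/6=-2^ ( - 1)*3^(-1 ) 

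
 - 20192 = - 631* 32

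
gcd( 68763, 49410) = 3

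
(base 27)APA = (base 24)dk7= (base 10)7975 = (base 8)17447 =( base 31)898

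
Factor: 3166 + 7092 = 2^1*23^1*223^1 = 10258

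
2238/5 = 447+3/5 = 447.60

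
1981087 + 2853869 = 4834956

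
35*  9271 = 324485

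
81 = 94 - 13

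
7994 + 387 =8381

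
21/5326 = 21/5326 = 0.00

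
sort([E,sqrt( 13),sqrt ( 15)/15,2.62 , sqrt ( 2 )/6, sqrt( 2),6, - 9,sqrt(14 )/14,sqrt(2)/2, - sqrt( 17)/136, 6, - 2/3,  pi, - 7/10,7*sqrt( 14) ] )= [-9, - 7/10,-2/3,  -  sqrt( 17)/136, sqrt(2)/6,sqrt(15 )/15,sqrt(14)/14 , sqrt(2)/2,sqrt(2 ),2.62, E,  pi , sqrt( 13 ),6,6,7*sqrt( 14)]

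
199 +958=1157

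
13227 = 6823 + 6404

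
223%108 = 7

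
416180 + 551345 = 967525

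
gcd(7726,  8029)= 1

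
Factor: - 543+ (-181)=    - 2^2*181^1 =- 724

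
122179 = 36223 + 85956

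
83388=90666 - 7278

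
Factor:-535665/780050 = -2^( - 1)*3^1*5^(- 1)*13^1*41^1*67^1*15601^(-1)= -107133/156010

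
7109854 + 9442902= 16552756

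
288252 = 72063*4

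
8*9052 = 72416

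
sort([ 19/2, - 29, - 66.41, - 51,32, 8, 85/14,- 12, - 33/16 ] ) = [ - 66.41, - 51, - 29,-12, - 33/16, 85/14, 8, 19/2 , 32 ] 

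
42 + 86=128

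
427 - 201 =226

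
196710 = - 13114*( - 15) 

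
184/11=16+8/11= 16.73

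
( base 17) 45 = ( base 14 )53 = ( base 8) 111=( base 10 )73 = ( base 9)81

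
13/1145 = 13/1145 = 0.01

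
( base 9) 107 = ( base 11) 80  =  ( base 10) 88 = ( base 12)74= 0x58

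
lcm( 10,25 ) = 50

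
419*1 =419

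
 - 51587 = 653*(  -  79)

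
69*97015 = 6694035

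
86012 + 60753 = 146765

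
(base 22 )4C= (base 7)202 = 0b1100100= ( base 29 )3d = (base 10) 100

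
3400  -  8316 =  - 4916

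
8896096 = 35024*254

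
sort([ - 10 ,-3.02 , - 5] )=[  -  10, - 5, - 3.02 ] 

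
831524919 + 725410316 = 1556935235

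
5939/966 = 5939/966 = 6.15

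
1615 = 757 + 858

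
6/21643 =6/21643  =  0.00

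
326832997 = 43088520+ 283744477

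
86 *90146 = 7752556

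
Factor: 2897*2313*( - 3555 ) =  - 3^4*5^1 * 79^1*257^1*2897^1 = - 23821205355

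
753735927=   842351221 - 88615294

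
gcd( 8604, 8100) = 36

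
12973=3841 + 9132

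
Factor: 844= 2^2*211^1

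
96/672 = 1/7= 0.14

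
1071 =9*119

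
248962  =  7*35566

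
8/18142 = 4/9071 = 0.00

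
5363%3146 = 2217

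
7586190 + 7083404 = 14669594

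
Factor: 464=2^4*29^1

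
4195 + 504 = 4699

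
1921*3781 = 7263301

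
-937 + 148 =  - 789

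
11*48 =528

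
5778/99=642/11 = 58.36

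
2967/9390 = 989/3130 = 0.32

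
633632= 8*79204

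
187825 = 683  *275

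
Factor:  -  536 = - 2^3*67^1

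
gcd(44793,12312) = 81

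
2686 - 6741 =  - 4055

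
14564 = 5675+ 8889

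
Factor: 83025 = 3^4*5^2*41^1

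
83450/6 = 41725/3 = 13908.33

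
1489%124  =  1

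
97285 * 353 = 34341605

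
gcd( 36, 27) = 9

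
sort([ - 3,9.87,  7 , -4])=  [- 4, -3, 7,9.87] 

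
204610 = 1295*158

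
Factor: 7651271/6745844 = 2^( - 2 )*7^( - 1 )*47^1*89^( - 1)*173^1*941^1  *2707^( - 1 )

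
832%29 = 20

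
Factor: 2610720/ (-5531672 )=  - 2^2*3^2*5^1*7^2*37^1*331^( - 1 ) * 2089^( - 1) = - 326340/691459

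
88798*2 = 177596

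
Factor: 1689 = 3^1 * 563^1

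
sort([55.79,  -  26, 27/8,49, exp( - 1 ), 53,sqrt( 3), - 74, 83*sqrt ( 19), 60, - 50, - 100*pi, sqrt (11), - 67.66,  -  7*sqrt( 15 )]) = [ - 100 * pi, - 74, - 67.66, - 50, - 7*sqrt( 15 ), - 26,exp(- 1),  sqrt ( 3),sqrt(11), 27/8, 49, 53, 55.79,  60 , 83 *sqrt (19)]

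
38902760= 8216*4735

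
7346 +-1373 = 5973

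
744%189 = 177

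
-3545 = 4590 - 8135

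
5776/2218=2888/1109 = 2.60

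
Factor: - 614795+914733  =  299938  =  2^1*149969^1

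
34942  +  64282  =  99224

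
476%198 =80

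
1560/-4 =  - 390 + 0/1 = -390.00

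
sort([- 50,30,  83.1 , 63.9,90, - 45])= [-50,-45, 30, 63.9,83.1,  90]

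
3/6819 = 1/2273 = 0.00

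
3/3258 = 1/1086 = 0.00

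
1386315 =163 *8505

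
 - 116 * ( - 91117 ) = 10569572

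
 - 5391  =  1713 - 7104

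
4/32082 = 2/16041=0.00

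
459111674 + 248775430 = 707887104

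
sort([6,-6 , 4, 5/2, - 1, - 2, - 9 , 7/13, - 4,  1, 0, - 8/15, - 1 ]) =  [ - 9, - 6, -4, - 2,-1, - 1, - 8/15,  0,7/13 , 1,5/2, 4,6] 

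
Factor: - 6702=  - 2^1*3^1*1117^1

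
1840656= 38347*48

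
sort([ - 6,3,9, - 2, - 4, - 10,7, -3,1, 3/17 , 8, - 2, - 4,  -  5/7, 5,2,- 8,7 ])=[ - 10, - 8, - 6,-4, - 4, - 3 , - 2,- 2, -5/7, 3/17,1, 2 , 3, 5,7, 7 , 8 , 9 ]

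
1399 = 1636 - 237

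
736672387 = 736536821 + 135566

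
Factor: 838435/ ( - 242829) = - 3^(  -  2 ) * 5^1*13^1*12899^1*26981^ ( - 1) 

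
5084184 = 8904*571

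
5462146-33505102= - 28042956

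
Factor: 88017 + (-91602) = -3^1*5^1*239^1 = - 3585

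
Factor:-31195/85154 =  - 2^(  -  1)*5^1 * 17^1*367^1*42577^(-1)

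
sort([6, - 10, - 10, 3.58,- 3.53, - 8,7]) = [  -  10, - 10 , - 8, - 3.53,3.58, 6, 7] 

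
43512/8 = 5439  =  5439.00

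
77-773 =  - 696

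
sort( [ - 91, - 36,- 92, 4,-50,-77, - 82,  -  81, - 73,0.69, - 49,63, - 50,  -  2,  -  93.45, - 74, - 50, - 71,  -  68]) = [ - 93.45, - 92,-91, - 82, - 81, - 77, - 74, - 73, - 71,-68, - 50, - 50, - 50, - 49, - 36, - 2, 0.69, 4,63 ] 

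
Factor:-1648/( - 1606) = 2^3*11^( -1)*73^( - 1)*103^1 = 824/803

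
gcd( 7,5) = 1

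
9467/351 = 9467/351 =26.97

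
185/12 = 15 + 5/12=   15.42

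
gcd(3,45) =3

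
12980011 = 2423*5357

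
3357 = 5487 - 2130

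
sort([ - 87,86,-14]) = [-87,-14,86]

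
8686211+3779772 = 12465983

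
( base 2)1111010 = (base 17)73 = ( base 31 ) 3t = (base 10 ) 122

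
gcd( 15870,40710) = 690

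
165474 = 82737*2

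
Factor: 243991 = 11^1 *41^1*541^1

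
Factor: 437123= 271^1*1613^1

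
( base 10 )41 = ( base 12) 35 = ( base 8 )51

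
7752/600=323/25 = 12.92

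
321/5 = 321/5 = 64.20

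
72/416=9/52 = 0.17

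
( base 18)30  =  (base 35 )1J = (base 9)60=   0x36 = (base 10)54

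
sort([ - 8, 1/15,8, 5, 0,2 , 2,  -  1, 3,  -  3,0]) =[ -8, - 3, - 1, 0, 0, 1/15,2, 2, 3, 5, 8] 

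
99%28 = 15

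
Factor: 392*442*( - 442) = - 2^5*7^2*13^2*17^2 = - 76582688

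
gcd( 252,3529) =1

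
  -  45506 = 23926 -69432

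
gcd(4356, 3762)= 198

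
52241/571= 91 + 280/571 = 91.49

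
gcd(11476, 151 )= 151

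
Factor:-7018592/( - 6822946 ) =2^4*7^1*13^(-1)  *  29^(  -  1) * 9049^( - 1)*31333^1 = 3509296/3411473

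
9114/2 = 4557 = 4557.00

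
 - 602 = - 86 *7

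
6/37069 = 6/37069 = 0.00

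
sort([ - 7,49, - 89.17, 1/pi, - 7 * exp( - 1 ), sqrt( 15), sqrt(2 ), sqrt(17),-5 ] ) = [-89.17, - 7, - 5, - 7 * exp(-1),1/pi, sqrt (2), sqrt( 15), sqrt( 17),49 ] 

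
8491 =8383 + 108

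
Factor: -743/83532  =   - 2^( - 2)*3^(-1)*743^1*6961^(  -  1 )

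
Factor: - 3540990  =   - 2^1*3^1*5^1*118033^1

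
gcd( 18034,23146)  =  142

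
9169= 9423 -254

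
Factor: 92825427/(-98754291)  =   - 3^( - 1 ) * 191^1 * 161999^1*10972699^( - 1 ) = - 30941809/32918097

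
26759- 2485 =24274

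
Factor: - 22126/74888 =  - 2^( - 2) * 11^( - 1)*13^1 =- 13/44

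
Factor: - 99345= -3^1*5^1 * 37^1*179^1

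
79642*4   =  318568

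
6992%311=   150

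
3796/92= 949/23 = 41.26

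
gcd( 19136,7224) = 8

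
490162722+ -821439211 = - 331276489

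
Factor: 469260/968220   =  79/163 = 79^1*163^( - 1) 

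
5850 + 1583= 7433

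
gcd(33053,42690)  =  1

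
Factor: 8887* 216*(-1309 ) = - 2512745928   =  -2^3*3^3 *7^1*11^1*17^1*8887^1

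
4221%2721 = 1500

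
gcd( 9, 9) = 9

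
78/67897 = 78/67897 = 0.00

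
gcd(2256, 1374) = 6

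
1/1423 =1/1423  =  0.00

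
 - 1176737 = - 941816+  -  234921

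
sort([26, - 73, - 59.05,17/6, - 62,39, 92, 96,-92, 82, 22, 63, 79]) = [ - 92, - 73,-62,- 59.05,17/6,22, 26,39,63, 79, 82, 92, 96 ] 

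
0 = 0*492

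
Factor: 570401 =13^1*17^1*29^1*89^1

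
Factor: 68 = 2^2*17^1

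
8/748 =2/187 = 0.01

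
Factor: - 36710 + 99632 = 2^1*3^1*10487^1 = 62922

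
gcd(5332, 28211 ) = 1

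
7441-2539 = 4902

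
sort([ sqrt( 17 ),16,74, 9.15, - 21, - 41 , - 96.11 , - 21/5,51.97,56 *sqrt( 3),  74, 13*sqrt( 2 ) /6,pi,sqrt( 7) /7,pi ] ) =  [ - 96.11, - 41, - 21,-21/5,sqrt (7)/7,  13*sqrt( 2 )/6,pi, pi,sqrt( 17 ),  9.15,  16,51.97,  74, 74,  56*sqrt (3) ] 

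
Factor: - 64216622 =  - 2^1 * 32108311^1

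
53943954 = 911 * 59214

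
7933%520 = 133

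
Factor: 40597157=40597157^1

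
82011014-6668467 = 75342547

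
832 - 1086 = - 254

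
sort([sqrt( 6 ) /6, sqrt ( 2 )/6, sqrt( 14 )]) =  [sqrt( 2 ) /6,sqrt( 6 ) /6, sqrt( 14)]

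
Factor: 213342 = 2^1*3^1*31^2*37^1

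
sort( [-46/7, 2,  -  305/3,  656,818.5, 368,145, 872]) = [ - 305/3, - 46/7,2 , 145,368 , 656 , 818.5,872 ]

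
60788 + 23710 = 84498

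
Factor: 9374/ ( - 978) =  - 4687/489  =  - 3^( - 1 )*43^1*109^1*163^( - 1 )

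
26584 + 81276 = 107860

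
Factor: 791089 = 13^2  *31^1 *151^1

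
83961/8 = 83961/8 = 10495.12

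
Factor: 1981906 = 2^1 * 990953^1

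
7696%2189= 1129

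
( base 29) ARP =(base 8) 22002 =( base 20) 130i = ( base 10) 9218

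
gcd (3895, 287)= 41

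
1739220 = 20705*84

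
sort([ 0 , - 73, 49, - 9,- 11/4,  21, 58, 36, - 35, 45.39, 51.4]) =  [  -  73 , - 35,-9,  -  11/4, 0 , 21,  36, 45.39, 49 , 51.4, 58 ] 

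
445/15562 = 445/15562 = 0.03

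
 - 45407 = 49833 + - 95240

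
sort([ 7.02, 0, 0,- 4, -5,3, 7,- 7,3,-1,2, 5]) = [-7, - 5, - 4,-1, 0, 0,2, 3,3,5,7,  7.02]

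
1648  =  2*824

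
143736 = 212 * 678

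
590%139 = 34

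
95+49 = 144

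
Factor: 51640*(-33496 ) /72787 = - 1729733440/72787 = - 2^6*5^1*11^(-1)*13^( - 1 )*53^1*79^1*509^( - 1 )*1291^1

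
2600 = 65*40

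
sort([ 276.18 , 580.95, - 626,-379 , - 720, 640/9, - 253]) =[-720, - 626,-379 ,-253, 640/9, 276.18, 580.95]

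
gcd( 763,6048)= 7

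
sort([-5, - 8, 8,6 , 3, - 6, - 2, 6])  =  [ - 8 , - 6, - 5,  -  2, 3, 6 , 6 , 8]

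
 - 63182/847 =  - 75 + 49/121 = - 74.60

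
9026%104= 82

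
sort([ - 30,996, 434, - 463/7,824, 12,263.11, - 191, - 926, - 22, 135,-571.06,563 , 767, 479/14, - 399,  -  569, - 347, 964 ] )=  [-926, - 571.06, - 569, - 399 ,  -  347, - 191,  -  463/7, -30 , - 22,12, 479/14, 135, 263.11,434,563, 767,824,964, 996 ]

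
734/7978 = 367/3989 = 0.09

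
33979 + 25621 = 59600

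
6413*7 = 44891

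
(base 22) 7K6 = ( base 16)EFA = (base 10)3834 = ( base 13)198C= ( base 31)3UL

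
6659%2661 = 1337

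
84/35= 2 + 2/5 = 2.40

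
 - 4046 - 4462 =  - 8508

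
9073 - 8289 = 784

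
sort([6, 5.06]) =[ 5.06,6 ] 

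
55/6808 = 55/6808 = 0.01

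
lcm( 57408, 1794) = 57408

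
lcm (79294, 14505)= 1189410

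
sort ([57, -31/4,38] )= [ -31/4,38, 57]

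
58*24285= 1408530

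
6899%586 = 453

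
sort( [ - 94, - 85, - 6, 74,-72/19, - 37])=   [ - 94, - 85,  -  37,  -  6, - 72/19, 74]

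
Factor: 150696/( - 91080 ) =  - 91/55 = - 5^( - 1)*7^1*11^( - 1 )*13^1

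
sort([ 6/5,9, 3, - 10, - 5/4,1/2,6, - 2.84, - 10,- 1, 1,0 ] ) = [ - 10, - 10 , - 2.84, - 5/4, - 1,0 , 1/2, 1,6/5, 3, 6, 9]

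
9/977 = 9/977 = 0.01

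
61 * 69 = 4209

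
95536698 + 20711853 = 116248551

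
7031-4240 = 2791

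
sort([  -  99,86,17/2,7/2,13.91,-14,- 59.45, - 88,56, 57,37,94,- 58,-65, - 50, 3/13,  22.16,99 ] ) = [-99, - 88,-65, -59.45, - 58, - 50, - 14, 3/13,  7/2,  17/2,13.91,22.16,37, 56,57,86,94,99]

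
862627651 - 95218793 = 767408858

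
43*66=2838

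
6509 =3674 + 2835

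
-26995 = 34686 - 61681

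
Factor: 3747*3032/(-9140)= - 2840226/2285= - 2^1 * 3^1*5^( -1 )*379^1*457^(-1) * 1249^1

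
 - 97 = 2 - 99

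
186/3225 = 62/1075 = 0.06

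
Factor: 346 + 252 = 598 = 2^1*13^1*23^1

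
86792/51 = 1701+ 41/51 = 1701.80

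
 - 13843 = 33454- 47297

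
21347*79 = 1686413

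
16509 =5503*3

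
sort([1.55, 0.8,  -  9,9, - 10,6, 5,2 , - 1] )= [  -  10, - 9  ,-1 , 0.8,1.55,  2,5,6,9]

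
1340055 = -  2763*(  -  485)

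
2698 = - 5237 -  - 7935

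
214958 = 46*4673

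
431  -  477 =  - 46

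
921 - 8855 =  -7934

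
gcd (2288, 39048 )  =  8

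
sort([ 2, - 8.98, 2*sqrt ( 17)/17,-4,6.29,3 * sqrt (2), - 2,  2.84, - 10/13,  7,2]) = [ - 8.98, - 4, - 2,-10/13,2* sqrt(17 ) /17, 2 , 2 , 2.84,  3*sqrt( 2), 6.29,7 ] 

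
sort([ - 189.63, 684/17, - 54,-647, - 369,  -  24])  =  [ - 647, - 369,  -  189.63,  -  54, - 24, 684/17]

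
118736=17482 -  - 101254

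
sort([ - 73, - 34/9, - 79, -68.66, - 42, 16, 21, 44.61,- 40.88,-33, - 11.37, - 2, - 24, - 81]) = [ - 81,-79, - 73, - 68.66,-42, - 40.88 ,  -  33, - 24, - 11.37,-34/9, - 2,16,21 , 44.61]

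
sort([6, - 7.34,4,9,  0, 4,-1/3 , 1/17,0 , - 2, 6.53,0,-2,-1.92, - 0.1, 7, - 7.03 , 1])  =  [ - 7.34 ,-7.03,-2 ,  -  2, - 1.92,  -  1/3 ,-0.1, 0, 0,0, 1/17, 1,4 , 4, 6,6.53 , 7 , 9] 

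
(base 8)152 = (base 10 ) 106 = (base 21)51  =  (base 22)4i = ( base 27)3P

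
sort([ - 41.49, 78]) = [ - 41.49, 78 ]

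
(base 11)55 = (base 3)2020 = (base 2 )111100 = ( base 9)66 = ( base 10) 60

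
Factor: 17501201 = 17501201^1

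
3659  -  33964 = - 30305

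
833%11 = 8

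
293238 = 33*8886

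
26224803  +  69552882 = 95777685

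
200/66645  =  40/13329 = 0.00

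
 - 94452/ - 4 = 23613 +0/1  =  23613.00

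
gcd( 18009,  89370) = 27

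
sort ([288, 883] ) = [288, 883]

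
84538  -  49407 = 35131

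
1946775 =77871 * 25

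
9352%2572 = 1636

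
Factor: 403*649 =261547 = 11^1*13^1*31^1*59^1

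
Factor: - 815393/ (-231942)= 907/258 = 2^(-1) * 3^( - 1)*43^( - 1) * 907^1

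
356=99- -257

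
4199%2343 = 1856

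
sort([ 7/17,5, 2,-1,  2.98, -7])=[ - 7, - 1,7/17,2 , 2.98,5]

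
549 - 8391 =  - 7842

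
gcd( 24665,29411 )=1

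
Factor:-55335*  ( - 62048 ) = 3433426080 = 2^5*3^1*5^1 * 7^2 * 17^1*31^1* 277^1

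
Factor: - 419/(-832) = 2^(-6 )*13^ ( - 1)*419^1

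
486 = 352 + 134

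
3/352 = 3/352=0.01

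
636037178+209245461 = 845282639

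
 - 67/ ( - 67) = 1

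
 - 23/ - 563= 23/563= 0.04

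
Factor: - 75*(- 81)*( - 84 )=-2^2*3^6 * 5^2* 7^1 = - 510300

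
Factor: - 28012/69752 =  -  7003/17438 = - 2^( - 1)*47^1*149^1*8719^(- 1 )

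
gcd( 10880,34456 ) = 8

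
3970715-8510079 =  - 4539364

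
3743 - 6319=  - 2576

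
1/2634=1/2634 = 0.00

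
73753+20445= 94198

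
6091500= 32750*186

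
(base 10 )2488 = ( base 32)2DO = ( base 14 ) C9A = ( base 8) 4670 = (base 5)34423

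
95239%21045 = 11059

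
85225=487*175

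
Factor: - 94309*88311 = -3^1*29437^1*94309^1 = - 8328522099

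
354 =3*118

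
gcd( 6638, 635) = 1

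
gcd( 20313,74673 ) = 9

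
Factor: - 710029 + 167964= - 5^1*108413^1= - 542065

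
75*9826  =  736950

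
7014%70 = 14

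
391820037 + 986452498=1378272535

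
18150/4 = 4537 + 1/2 = 4537.50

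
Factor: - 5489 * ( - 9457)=51909473 = 7^2*11^1*193^1*499^1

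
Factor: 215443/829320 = 2^( - 3)*3^(-1)*5^( -1)* 6911^ (-1)*215443^1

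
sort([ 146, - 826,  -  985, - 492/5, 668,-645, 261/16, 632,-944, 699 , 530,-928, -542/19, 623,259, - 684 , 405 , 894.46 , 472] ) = [  -  985, - 944, - 928, - 826,-684, - 645 , - 492/5, - 542/19, 261/16,146, 259,405,472,530,  623, 632,668,699,894.46 ] 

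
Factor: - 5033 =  - 7^1*719^1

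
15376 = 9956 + 5420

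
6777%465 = 267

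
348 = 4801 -4453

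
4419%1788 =843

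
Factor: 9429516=2^2*3^2*47^1*5573^1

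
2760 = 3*920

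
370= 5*74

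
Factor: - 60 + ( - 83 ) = -143  =  - 11^1*13^1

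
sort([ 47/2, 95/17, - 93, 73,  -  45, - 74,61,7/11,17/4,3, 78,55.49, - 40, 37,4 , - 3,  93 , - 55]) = [ - 93, - 74, - 55,- 45, - 40,-3, 7/11, 3, 4,17/4, 95/17, 47/2,37, 55.49, 61,73, 78,93]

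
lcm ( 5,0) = 0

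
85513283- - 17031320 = 102544603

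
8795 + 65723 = 74518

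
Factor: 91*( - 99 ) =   -  3^2*7^1*11^1 * 13^1 = - 9009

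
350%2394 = 350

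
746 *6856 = 5114576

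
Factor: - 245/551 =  - 5^1*7^2*19^( - 1) * 29^( - 1 )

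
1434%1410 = 24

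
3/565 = 3/565 = 0.01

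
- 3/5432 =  - 3/5432 =- 0.00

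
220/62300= 11/3115 = 0.00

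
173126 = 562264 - 389138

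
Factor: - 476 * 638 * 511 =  - 2^3 * 7^2 * 11^1 * 17^1*29^1*73^1=- 155184568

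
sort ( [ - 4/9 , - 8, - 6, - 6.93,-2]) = [ - 8 , - 6.93, - 6, - 2, - 4/9 ] 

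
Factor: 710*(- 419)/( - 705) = 2^1*3^( - 1)*47^( - 1 )*71^1*419^1 = 59498/141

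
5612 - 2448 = 3164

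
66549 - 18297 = 48252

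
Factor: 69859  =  69859^1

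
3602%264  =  170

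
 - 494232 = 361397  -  855629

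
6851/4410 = 6851/4410 = 1.55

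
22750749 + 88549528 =111300277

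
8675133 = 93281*93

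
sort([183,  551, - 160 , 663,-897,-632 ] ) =[ - 897, - 632,-160,  183,551 , 663 ]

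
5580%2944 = 2636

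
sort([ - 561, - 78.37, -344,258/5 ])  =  [ - 561, - 344,- 78.37,258/5]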